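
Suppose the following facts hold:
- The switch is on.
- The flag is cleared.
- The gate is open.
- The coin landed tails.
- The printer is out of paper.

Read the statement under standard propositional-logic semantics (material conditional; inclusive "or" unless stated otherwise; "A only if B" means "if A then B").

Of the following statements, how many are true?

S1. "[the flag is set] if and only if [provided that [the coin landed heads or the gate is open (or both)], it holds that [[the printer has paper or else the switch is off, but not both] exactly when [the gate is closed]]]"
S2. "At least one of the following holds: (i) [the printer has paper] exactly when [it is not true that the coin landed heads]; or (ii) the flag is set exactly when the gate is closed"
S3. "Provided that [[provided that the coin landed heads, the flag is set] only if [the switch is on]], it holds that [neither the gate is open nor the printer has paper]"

1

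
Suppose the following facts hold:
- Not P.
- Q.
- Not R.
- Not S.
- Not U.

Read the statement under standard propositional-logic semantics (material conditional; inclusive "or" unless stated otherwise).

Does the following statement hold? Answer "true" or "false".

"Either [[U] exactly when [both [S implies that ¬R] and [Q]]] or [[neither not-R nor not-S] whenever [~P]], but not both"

Parsed as (U <-> ((S -> ~R) & Q)) xor (~P -> (~R nor ~S))

~R = ~F = T
S -> ~R = F -> T = T
(S -> ~R) & Q = T & T = T
U <-> ((S -> ~R) & Q) = F <-> T = F
~P = ~F = T
~R = ~F = T
~S = ~F = T
~R nor ~S = T nor T = F
~P -> (~R nor ~S) = T -> F = F
(U <-> ((S -> ~R) & Q)) xor (~P -> (~R nor ~S)) = F xor F = F

False.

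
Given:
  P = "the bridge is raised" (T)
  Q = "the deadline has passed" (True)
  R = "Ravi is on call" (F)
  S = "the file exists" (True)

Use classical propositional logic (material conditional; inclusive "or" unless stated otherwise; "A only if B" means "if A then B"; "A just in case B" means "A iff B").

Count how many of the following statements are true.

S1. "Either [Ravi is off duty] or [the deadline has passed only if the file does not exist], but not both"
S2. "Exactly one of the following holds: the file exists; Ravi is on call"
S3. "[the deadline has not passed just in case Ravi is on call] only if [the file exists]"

3

S1: Parsed as ~R xor (Q -> ~S)

~R = ~F = T
~S = ~T = F
Q -> ~S = T -> F = F
~R xor (Q -> ~S) = T xor F = T
Hence S1 is true.

S2: Parsed as S xor R

S xor R = T xor F = T
So S2 is true.

S3: Formalization: (~Q <-> R) -> S

~Q = ~T = F
~Q <-> R = F <-> F = T
(~Q <-> R) -> S = T -> T = T
Hence S3 is true.

3 of the 3 statements are true (S1, S2, S3).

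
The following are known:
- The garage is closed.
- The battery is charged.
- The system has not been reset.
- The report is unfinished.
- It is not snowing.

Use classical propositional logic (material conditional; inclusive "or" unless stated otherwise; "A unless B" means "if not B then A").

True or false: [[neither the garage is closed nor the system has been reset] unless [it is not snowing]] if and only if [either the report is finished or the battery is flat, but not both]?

false

Let N = "the garage is closed" (T), V = "the system has been reset" (F), S = "it is snowing" (F), Q = "the report is finished" (F), W = "the battery is charged" (T).
Formalization: ((N ↓ V) ∨ ¬S) ↔ (Q ⊕ ¬W)

N ↓ V = T ↓ F = F
¬S = ¬F = T
(N ↓ V) ∨ ¬S = F ∨ T = T
¬W = ¬T = F
Q ⊕ ¬W = F ⊕ F = F
((N ↓ V) ∨ ¬S) ↔ (Q ⊕ ¬W) = T ↔ F = F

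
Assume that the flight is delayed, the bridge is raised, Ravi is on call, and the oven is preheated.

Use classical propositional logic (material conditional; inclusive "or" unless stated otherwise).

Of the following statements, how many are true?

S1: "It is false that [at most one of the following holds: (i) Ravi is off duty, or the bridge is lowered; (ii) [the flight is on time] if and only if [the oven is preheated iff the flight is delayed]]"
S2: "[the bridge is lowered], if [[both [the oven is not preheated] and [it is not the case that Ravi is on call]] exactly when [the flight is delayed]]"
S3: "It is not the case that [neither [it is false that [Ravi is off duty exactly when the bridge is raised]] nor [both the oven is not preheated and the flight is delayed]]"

Let R = "Ravi is on call" (T), Q = "the bridge is raised" (T), P = "the flight is delayed" (T), S = "the oven is preheated" (T).

S1: Parsed as ~((~R | ~Q) nand (~P <-> (S <-> P)))

~R = ~T = F
~Q = ~T = F
~R | ~Q = F | F = F
~P = ~T = F
S <-> P = T <-> T = T
~P <-> (S <-> P) = F <-> T = F
(~R | ~Q) nand (~P <-> (S <-> P)) = F nand F = T
~((~R | ~Q) nand (~P <-> (S <-> P))) = ~T = F
So S1 is false.

S2: Formalization: ((~S & ~R) <-> P) -> ~Q

~S = ~T = F
~R = ~T = F
~S & ~R = F & F = F
(~S & ~R) <-> P = F <-> T = F
~Q = ~T = F
((~S & ~R) <-> P) -> ~Q = F -> F = T
Thus S2 is true.

S3: Formalization: ~(~(~R <-> Q) nor (~S & P))

~R = ~T = F
~R <-> Q = F <-> T = F
~(~R <-> Q) = ~F = T
~S = ~T = F
~S & P = F & T = F
~(~R <-> Q) nor (~S & P) = T nor F = F
~(~(~R <-> Q) nor (~S & P)) = ~F = T
Hence S3 is true.

True statements: 2.

2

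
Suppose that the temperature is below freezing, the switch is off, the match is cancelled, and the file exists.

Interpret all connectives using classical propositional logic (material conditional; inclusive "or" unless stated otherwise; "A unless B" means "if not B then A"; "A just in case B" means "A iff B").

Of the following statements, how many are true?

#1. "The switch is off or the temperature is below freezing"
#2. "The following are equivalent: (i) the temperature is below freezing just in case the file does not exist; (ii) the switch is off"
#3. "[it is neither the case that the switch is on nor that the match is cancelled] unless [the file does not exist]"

1

Let Q = "the switch is on" (F), P = "the temperature is below freezing" (T), S = "the file exists" (T), R = "the match is cancelled" (T).

#1: Parsed as ~Q | P

~Q = ~F = T
~Q | P = T | T = T
So #1 is true.

#2: Formalization: (P <-> ~S) <-> ~Q

~S = ~T = F
P <-> ~S = T <-> F = F
~Q = ~F = T
(P <-> ~S) <-> ~Q = F <-> T = F
Thus #2 is false.

#3: Parsed as (Q nor R) | ~S

Q nor R = F nor T = F
~S = ~T = F
(Q nor R) | ~S = F | F = F
Thus #3 is false.

Count: 1.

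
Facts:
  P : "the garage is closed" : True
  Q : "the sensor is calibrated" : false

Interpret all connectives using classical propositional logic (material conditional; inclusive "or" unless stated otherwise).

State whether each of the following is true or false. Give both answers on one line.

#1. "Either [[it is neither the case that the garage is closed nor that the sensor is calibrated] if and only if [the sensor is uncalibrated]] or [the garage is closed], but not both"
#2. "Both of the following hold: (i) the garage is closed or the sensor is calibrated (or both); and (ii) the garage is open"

#1: In symbols: ((P ↓ Q) ↔ ¬Q) ⊕ P

P ↓ Q = T ↓ F = F
¬Q = ¬F = T
(P ↓ Q) ↔ ¬Q = F ↔ T = F
((P ↓ Q) ↔ ¬Q) ⊕ P = F ⊕ T = T
Thus #1 is true.

#2: This is (P ∨ Q) ∧ ¬P.

P ∨ Q = T ∨ F = T
¬P = ¬T = F
(P ∨ Q) ∧ ¬P = T ∧ F = F
Hence #2 is false.

#1 True / #2 False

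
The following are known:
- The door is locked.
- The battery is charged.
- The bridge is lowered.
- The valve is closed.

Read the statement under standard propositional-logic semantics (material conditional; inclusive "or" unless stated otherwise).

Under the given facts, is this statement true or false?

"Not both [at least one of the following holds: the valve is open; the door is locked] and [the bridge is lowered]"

False.

Let S = "the valve is open" (False), Q = "the door is locked" (True), D = "the bridge is raised" (False).
This is (S or Q) nand not D.

S or Q = False or True = True
not D = not False = True
(S or Q) nand not D = True nand True = False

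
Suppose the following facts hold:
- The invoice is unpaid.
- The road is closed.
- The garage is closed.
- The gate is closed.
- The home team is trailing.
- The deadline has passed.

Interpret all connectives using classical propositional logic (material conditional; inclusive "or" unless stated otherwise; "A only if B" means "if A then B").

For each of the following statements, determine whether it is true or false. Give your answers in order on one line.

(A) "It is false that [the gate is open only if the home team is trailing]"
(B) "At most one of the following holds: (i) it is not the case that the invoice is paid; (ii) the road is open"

Let N = "the gate is open" (False), Q = "the home team is leading" (False), W = "the invoice is paid" (False), M = "the road is closed" (True).

(A): This is not (N -> not Q).

not Q = not False = True
N -> not Q = False -> True = True
not (N -> not Q) = not True = False
Hence (A) is false.

(B): Parsed as not W nand not M

not W = not False = True
not M = not True = False
not W nand not M = True nand False = True
Hence (B) is true.

(A) False, (B) True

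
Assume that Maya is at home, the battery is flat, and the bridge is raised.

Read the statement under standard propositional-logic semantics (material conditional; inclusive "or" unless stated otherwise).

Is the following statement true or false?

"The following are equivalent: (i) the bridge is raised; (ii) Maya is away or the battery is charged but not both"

Let M = "the bridge is raised" (T), P = "Maya is at home" (T), R = "the battery is charged" (F).
Parsed as M ↔ (¬P ⊕ R)

¬P = ¬T = F
¬P ⊕ R = F ⊕ F = F
M ↔ (¬P ⊕ R) = T ↔ F = F

false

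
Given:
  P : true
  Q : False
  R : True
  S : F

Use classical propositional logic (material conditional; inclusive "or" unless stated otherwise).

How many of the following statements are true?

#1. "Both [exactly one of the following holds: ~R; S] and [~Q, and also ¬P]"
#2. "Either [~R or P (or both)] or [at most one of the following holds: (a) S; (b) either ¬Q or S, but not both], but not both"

#1: In symbols: (not R xor S) and (not Q and not P)

not R = not True = False
not R xor S = False xor False = False
not Q = not False = True
not P = not True = False
not Q and not P = True and False = False
(not R xor S) and (not Q and not P) = False and False = False
Hence #1 is false.

#2: Parsed as (not R or P) xor (S nand (not Q xor S))

not R = not True = False
not R or P = False or True = True
not Q = not False = True
not Q xor S = True xor False = True
S nand (not Q xor S) = False nand True = True
(not R or P) xor (S nand (not Q xor S)) = True xor True = False
So #2 is false.

True statements: 0 (none).

0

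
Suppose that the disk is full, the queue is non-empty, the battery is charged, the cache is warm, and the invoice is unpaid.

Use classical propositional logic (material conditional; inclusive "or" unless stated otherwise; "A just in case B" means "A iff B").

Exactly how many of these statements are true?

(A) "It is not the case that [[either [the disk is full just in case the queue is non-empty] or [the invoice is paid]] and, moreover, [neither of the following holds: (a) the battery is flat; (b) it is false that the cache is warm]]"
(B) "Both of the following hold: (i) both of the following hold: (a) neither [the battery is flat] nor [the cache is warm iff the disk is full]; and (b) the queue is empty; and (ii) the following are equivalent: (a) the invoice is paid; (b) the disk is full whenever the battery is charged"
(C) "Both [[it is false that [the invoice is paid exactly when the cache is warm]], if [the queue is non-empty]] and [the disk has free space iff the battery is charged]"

0

Let S = "the disk is full" (True), M = "the queue is empty" (False), W = "the invoice is paid" (False), H = "the battery is charged" (True), V = "the cache is warm" (True).

(A): Formalization: not (((S iff not M) or W) and (not H nor not V))

not M = not False = True
S iff not M = True iff True = True
(S iff not M) or W = True or False = True
not H = not True = False
not V = not True = False
not H nor not V = False nor False = True
((S iff not M) or W) and (not H nor not V) = True and True = True
not (((S iff not M) or W) and (not H nor not V)) = not True = False
Hence (A) is false.

(B): Formalization: ((not H nor (V iff S)) and M) and (W iff (H -> S))

not H = not True = False
V iff S = True iff True = True
not H nor (V iff S) = False nor True = False
(not H nor (V iff S)) and M = False and False = False
H -> S = True -> True = True
W iff (H -> S) = False iff True = False
((not H nor (V iff S)) and M) and (W iff (H -> S)) = False and False = False
Hence (B) is false.

(C): Formalization: (not M -> not (W iff V)) and (not S iff H)

not M = not False = True
W iff V = False iff True = False
not (W iff V) = not False = True
not M -> not (W iff V) = True -> True = True
not S = not True = False
not S iff H = False iff True = False
(not M -> not (W iff V)) and (not S iff H) = True and False = False
Thus (C) is false.

True statements: 0 (none).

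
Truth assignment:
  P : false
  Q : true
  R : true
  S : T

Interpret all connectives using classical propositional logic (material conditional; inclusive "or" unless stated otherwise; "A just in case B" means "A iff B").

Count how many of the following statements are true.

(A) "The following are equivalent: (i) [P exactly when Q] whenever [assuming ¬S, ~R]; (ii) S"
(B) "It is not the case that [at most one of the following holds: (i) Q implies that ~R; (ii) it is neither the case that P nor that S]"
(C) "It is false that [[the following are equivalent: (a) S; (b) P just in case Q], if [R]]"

(A): Formalization: ((not S -> not R) -> (P iff Q)) iff S

not S = not True = False
not R = not True = False
not S -> not R = False -> False = True
P iff Q = False iff True = False
(not S -> not R) -> (P iff Q) = True -> False = False
((not S -> not R) -> (P iff Q)) iff S = False iff True = False
Hence (A) is false.

(B): Formalization: not ((Q -> not R) nand (P nor S))

not R = not True = False
Q -> not R = True -> False = False
P nor S = False nor True = False
(Q -> not R) nand (P nor S) = False nand False = True
not ((Q -> not R) nand (P nor S)) = not True = False
Hence (B) is false.

(C): Formalization: not (R -> (S iff (P iff Q)))

P iff Q = False iff True = False
S iff (P iff Q) = True iff False = False
R -> (S iff (P iff Q)) = True -> False = False
not (R -> (S iff (P iff Q))) = not False = True
Thus (C) is true.

1 of the 3 statements is true.

1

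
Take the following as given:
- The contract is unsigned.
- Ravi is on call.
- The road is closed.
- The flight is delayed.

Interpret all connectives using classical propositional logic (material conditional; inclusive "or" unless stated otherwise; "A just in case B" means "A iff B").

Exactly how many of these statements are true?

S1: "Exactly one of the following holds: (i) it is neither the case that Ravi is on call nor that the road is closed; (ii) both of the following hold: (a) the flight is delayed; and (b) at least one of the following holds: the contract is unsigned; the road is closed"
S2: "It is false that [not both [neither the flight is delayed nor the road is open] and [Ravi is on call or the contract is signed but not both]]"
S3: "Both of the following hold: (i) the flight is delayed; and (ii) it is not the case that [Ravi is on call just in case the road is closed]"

1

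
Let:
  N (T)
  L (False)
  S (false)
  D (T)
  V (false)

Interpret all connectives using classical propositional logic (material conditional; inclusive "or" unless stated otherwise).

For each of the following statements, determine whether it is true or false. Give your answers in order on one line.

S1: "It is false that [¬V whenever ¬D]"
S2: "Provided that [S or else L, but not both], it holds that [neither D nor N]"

S1 False / S2 True

S1: Parsed as not (not D -> not V)

not D = not True = False
not V = not False = True
not D -> not V = False -> True = True
not (not D -> not V) = not True = False
So S1 is false.

S2: Parsed as (S xor L) -> (D nor N)

S xor L = False xor False = False
D nor N = True nor True = False
(S xor L) -> (D nor N) = False -> False = True
Hence S2 is true.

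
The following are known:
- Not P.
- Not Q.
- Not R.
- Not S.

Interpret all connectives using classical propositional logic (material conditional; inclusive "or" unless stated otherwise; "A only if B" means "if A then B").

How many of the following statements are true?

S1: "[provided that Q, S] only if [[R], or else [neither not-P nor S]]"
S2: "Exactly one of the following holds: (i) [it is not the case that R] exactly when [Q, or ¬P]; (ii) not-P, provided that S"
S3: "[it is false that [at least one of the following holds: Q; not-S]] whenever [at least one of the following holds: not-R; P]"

S1: In symbols: (Q -> S) -> (R | (~P nor S))

Q -> S = F -> F = T
~P = ~F = T
~P nor S = T nor F = F
R | (~P nor S) = F | F = F
(Q -> S) -> (R | (~P nor S)) = T -> F = F
So S1 is false.

S2: This is (~R <-> (Q | ~P)) xor (S -> ~P).

~R = ~F = T
~P = ~F = T
Q | ~P = F | T = T
~R <-> (Q | ~P) = T <-> T = T
~P = ~F = T
S -> ~P = F -> T = T
(~R <-> (Q | ~P)) xor (S -> ~P) = T xor T = F
Thus S2 is false.

S3: This is (~R | P) -> ~(Q | ~S).

~R = ~F = T
~R | P = T | F = T
~S = ~F = T
Q | ~S = F | T = T
~(Q | ~S) = ~T = F
(~R | P) -> ~(Q | ~S) = T -> F = F
So S3 is false.

True statements: 0 (none).

0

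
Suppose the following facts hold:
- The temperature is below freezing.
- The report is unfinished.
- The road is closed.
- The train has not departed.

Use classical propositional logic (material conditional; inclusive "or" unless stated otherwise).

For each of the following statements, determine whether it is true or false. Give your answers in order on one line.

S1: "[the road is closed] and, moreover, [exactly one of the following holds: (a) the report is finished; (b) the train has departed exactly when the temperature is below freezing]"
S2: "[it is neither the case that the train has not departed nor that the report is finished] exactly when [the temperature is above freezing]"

Let R = "the road is closed" (T), Q = "the report is finished" (F), S = "the train has departed" (F), P = "the temperature is below freezing" (T).

S1: Parsed as R & (Q xor (S <-> P))

S <-> P = F <-> T = F
Q xor (S <-> P) = F xor F = F
R & (Q xor (S <-> P)) = T & F = F
So S1 is false.

S2: In symbols: (~S nor Q) <-> ~P

~S = ~F = T
~S nor Q = T nor F = F
~P = ~T = F
(~S nor Q) <-> ~P = F <-> F = T
So S2 is true.

S1 F / S2 T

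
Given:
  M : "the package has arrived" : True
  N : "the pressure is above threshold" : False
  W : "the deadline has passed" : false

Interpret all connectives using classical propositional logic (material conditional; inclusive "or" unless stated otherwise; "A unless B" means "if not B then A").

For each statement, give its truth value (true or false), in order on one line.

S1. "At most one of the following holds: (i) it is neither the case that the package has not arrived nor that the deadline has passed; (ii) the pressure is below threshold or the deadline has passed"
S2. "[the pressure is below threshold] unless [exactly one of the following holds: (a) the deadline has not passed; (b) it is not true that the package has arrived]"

S1: This is (~M nor W) nand (~N | W).

~M = ~T = F
~M nor W = F nor F = T
~N = ~F = T
~N | W = T | F = T
(~M nor W) nand (~N | W) = T nand T = F
Hence S1 is false.

S2: Formalization: ~N | (~W xor ~M)

~N = ~F = T
~W = ~F = T
~M = ~T = F
~W xor ~M = T xor F = T
~N | (~W xor ~M) = T | T = T
So S2 is true.

S1 F, S2 T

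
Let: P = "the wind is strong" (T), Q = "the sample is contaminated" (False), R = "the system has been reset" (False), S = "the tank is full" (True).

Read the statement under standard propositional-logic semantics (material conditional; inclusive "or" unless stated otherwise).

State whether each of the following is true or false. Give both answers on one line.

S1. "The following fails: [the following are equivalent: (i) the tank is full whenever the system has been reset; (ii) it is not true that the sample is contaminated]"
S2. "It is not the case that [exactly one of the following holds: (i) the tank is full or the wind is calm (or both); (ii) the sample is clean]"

S1 False / S2 True

S1: Parsed as ~((R -> S) <-> ~Q)

R -> S = F -> T = T
~Q = ~F = T
(R -> S) <-> ~Q = T <-> T = T
~((R -> S) <-> ~Q) = ~T = F
So S1 is false.

S2: In symbols: ~((S | ~P) xor ~Q)

~P = ~T = F
S | ~P = T | F = T
~Q = ~F = T
(S | ~P) xor ~Q = T xor T = F
~((S | ~P) xor ~Q) = ~F = T
So S2 is true.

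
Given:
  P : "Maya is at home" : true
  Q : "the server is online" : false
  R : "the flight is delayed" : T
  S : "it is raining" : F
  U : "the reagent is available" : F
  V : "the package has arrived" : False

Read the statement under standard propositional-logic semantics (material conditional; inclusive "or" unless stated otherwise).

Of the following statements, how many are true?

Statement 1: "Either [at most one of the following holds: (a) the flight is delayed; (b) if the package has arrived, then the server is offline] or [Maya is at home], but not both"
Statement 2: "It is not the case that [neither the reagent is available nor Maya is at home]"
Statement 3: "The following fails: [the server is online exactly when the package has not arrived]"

Statement 1: This is (R ↑ (V → ¬Q)) ⊕ P.

¬Q = ¬F = T
V → ¬Q = F → T = T
R ↑ (V → ¬Q) = T ↑ T = F
(R ↑ (V → ¬Q)) ⊕ P = F ⊕ T = T
So Statement 1 is true.

Statement 2: Parsed as ¬(U ↓ P)

U ↓ P = F ↓ T = F
¬(U ↓ P) = ¬F = T
Thus Statement 2 is true.

Statement 3: Formalization: ¬(Q ↔ ¬V)

¬V = ¬F = T
Q ↔ ¬V = F ↔ T = F
¬(Q ↔ ¬V) = ¬F = T
Hence Statement 3 is true.

3 of the 3 statements are true (Statement 1, Statement 2, Statement 3).

3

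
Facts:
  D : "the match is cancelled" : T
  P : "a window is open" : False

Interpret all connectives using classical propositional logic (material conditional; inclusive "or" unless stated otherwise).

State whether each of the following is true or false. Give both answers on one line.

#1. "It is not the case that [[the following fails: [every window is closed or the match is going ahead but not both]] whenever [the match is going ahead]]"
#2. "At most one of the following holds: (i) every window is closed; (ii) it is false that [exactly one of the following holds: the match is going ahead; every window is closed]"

#1 F, #2 T

#1: In symbols: ~(~D -> ~(~P xor ~D))

~D = ~T = F
~P = ~F = T
~D = ~T = F
~P xor ~D = T xor F = T
~(~P xor ~D) = ~T = F
~D -> ~(~P xor ~D) = F -> F = T
~(~D -> ~(~P xor ~D)) = ~T = F
Thus #1 is false.

#2: Parsed as ~P nand ~(~D xor ~P)

~P = ~F = T
~D = ~T = F
~P = ~F = T
~D xor ~P = F xor T = T
~(~D xor ~P) = ~T = F
~P nand ~(~D xor ~P) = T nand F = T
Hence #2 is true.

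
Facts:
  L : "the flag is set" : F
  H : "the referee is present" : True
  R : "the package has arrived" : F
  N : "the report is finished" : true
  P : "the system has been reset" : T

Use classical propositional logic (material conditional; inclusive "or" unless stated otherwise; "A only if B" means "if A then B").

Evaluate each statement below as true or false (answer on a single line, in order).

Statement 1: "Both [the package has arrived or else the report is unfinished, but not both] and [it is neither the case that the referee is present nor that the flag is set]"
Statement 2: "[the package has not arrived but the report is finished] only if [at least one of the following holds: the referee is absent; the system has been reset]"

Statement 1 false, Statement 2 true

Statement 1: Parsed as (R xor ~N) & (H nor L)

~N = ~T = F
R xor ~N = F xor F = F
H nor L = T nor F = F
(R xor ~N) & (H nor L) = F & F = F
Thus Statement 1 is false.

Statement 2: In symbols: (~R & N) -> (~H | P)

~R = ~F = T
~R & N = T & T = T
~H = ~T = F
~H | P = F | T = T
(~R & N) -> (~H | P) = T -> T = T
So Statement 2 is true.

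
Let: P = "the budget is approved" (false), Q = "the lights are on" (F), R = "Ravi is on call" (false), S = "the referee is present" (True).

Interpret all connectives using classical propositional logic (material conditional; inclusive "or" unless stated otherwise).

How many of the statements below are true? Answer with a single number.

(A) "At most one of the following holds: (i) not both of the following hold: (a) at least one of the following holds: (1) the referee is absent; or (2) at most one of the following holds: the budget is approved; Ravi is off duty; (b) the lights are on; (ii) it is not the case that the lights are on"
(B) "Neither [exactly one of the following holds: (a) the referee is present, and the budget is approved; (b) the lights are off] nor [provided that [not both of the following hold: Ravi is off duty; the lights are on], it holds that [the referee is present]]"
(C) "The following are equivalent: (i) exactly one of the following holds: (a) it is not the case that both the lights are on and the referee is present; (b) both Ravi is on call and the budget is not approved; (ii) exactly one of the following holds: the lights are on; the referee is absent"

0

(A): Parsed as ((~S | (P nand ~R)) nand Q) nand ~Q

~S = ~T = F
~R = ~F = T
P nand ~R = F nand T = T
~S | (P nand ~R) = F | T = T
(~S | (P nand ~R)) nand Q = T nand F = T
~Q = ~F = T
((~S | (P nand ~R)) nand Q) nand ~Q = T nand T = F
Thus (A) is false.

(B): Parsed as ((S & P) xor ~Q) nor ((~R nand Q) -> S)

S & P = T & F = F
~Q = ~F = T
(S & P) xor ~Q = F xor T = T
~R = ~F = T
~R nand Q = T nand F = T
(~R nand Q) -> S = T -> T = T
((S & P) xor ~Q) nor ((~R nand Q) -> S) = T nor T = F
Thus (B) is false.

(C): Parsed as ((Q nand S) xor (R & ~P)) <-> (Q xor ~S)

Q nand S = F nand T = T
~P = ~F = T
R & ~P = F & T = F
(Q nand S) xor (R & ~P) = T xor F = T
~S = ~T = F
Q xor ~S = F xor F = F
((Q nand S) xor (R & ~P)) <-> (Q xor ~S) = T <-> F = F
Thus (C) is false.

0 of the 3 statements are true (none).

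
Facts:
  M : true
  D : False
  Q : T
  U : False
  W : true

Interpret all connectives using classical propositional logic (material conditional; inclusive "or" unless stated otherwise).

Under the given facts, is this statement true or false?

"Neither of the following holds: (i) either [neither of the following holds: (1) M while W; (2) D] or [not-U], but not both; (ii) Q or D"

false

Formalization: (((M and W) nor D) xor not U) nor (Q or D)

M and W = True and True = True
(M and W) nor D = True nor False = False
not U = not False = True
((M and W) nor D) xor not U = False xor True = True
Q or D = True or False = True
(((M and W) nor D) xor not U) nor (Q or D) = True nor True = False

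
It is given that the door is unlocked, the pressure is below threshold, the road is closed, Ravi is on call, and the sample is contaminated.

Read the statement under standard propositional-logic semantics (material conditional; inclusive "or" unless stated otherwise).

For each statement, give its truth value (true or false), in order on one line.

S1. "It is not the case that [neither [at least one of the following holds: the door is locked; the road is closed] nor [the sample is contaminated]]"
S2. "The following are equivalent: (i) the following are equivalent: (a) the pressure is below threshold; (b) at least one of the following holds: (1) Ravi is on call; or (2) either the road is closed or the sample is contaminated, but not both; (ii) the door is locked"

S1 True, S2 False

Let P = "the door is locked" (F), R = "the road is closed" (T), U = "the sample is contaminated" (T), Q = "the pressure is above threshold" (F), S = "Ravi is on call" (T).

S1: Parsed as ¬((P ∨ R) ↓ U)

P ∨ R = F ∨ T = T
(P ∨ R) ↓ U = T ↓ T = F
¬((P ∨ R) ↓ U) = ¬F = T
So S1 is true.

S2: This is (¬Q ↔ (S ∨ (R ⊕ U))) ↔ P.

¬Q = ¬F = T
R ⊕ U = T ⊕ T = F
S ∨ (R ⊕ U) = T ∨ F = T
¬Q ↔ (S ∨ (R ⊕ U)) = T ↔ T = T
(¬Q ↔ (S ∨ (R ⊕ U))) ↔ P = T ↔ F = F
Hence S2 is false.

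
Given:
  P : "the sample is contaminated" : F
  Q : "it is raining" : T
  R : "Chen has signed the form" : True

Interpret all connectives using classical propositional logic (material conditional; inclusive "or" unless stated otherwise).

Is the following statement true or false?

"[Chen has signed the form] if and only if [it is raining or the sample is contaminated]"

This is R ↔ (Q ∨ P).

Q ∨ P = T ∨ F = T
R ↔ (Q ∨ P) = T ↔ T = T

The statement is true.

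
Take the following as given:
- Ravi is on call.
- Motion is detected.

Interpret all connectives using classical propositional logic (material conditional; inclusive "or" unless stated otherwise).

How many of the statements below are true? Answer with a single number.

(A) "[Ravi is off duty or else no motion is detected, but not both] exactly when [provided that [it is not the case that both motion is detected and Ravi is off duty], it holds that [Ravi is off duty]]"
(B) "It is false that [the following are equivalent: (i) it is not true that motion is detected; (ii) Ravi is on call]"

Let P = "Ravi is on call" (T), Q = "motion is detected" (T).

(A): This is (¬P ⊕ ¬Q) ↔ ((Q ↑ ¬P) → ¬P).

¬P = ¬T = F
¬Q = ¬T = F
¬P ⊕ ¬Q = F ⊕ F = F
¬P = ¬T = F
Q ↑ ¬P = T ↑ F = T
¬P = ¬T = F
(Q ↑ ¬P) → ¬P = T → F = F
(¬P ⊕ ¬Q) ↔ ((Q ↑ ¬P) → ¬P) = F ↔ F = T
Thus (A) is true.

(B): Parsed as ¬(¬Q ↔ P)

¬Q = ¬T = F
¬Q ↔ P = F ↔ T = F
¬(¬Q ↔ P) = ¬F = T
Thus (B) is true.

True statements: 2.

2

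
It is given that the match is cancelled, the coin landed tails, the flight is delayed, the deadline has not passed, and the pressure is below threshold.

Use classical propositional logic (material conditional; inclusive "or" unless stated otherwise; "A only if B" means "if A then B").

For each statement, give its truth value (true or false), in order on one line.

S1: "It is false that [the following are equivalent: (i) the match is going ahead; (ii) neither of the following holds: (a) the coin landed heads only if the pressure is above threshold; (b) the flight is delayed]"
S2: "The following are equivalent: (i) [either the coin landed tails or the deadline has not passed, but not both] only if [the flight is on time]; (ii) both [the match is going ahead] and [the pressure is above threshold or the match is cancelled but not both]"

S1 False; S2 False

Let P = "the match is cancelled" (T), Q = "the coin landed heads" (F), U = "the pressure is above threshold" (F), R = "the flight is delayed" (T), S = "the deadline has passed" (F).

S1: Parsed as ~(~P <-> ((Q -> U) nor R))

~P = ~T = F
Q -> U = F -> F = T
(Q -> U) nor R = T nor T = F
~P <-> ((Q -> U) nor R) = F <-> F = T
~(~P <-> ((Q -> U) nor R)) = ~T = F
Hence S1 is false.

S2: Parsed as ((~Q xor ~S) -> ~R) <-> (~P & (U xor P))

~Q = ~F = T
~S = ~F = T
~Q xor ~S = T xor T = F
~R = ~T = F
(~Q xor ~S) -> ~R = F -> F = T
~P = ~T = F
U xor P = F xor T = T
~P & (U xor P) = F & T = F
((~Q xor ~S) -> ~R) <-> (~P & (U xor P)) = T <-> F = F
Hence S2 is false.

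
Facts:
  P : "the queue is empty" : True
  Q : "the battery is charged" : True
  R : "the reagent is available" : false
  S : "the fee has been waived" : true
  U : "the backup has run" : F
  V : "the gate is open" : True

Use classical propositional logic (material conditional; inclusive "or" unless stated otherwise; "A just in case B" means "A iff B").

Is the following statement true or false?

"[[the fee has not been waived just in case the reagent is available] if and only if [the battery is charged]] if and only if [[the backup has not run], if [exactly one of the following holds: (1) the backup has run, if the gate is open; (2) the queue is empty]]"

true

In symbols: ((¬S ↔ R) ↔ Q) ↔ (((V → U) ⊕ P) → ¬U)

¬S = ¬T = F
¬S ↔ R = F ↔ F = T
(¬S ↔ R) ↔ Q = T ↔ T = T
V → U = T → F = F
(V → U) ⊕ P = F ⊕ T = T
¬U = ¬F = T
((V → U) ⊕ P) → ¬U = T → T = T
((¬S ↔ R) ↔ Q) ↔ (((V → U) ⊕ P) → ¬U) = T ↔ T = T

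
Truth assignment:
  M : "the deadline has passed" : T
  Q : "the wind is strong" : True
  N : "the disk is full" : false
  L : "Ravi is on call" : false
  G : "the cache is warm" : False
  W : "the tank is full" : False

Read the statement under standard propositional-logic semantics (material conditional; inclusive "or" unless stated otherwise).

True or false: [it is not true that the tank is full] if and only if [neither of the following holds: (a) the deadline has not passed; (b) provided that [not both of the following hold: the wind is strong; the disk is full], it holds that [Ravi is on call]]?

In symbols: not W iff (not M nor ((Q nand N) -> L))

not W = not False = True
not M = not True = False
Q nand N = True nand False = True
(Q nand N) -> L = True -> False = False
not M nor ((Q nand N) -> L) = False nor False = True
not W iff (not M nor ((Q nand N) -> L)) = True iff True = True

The statement is true.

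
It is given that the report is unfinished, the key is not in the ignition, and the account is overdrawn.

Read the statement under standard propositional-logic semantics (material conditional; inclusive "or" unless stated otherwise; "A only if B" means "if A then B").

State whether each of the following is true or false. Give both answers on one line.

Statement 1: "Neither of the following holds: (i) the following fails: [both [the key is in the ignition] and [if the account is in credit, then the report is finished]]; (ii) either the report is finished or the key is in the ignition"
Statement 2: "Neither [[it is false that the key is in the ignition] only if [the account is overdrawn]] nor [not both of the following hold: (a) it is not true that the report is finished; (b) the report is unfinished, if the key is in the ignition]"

Let K = "the key is in the ignition" (F), W = "the account is overdrawn" (T), Q = "the report is finished" (F).

Statement 1: Parsed as ¬(K ∧ (¬W → Q)) ↓ (Q ∨ K)

¬W = ¬T = F
¬W → Q = F → F = T
K ∧ (¬W → Q) = F ∧ T = F
¬(K ∧ (¬W → Q)) = ¬F = T
Q ∨ K = F ∨ F = F
¬(K ∧ (¬W → Q)) ↓ (Q ∨ K) = T ↓ F = F
Hence Statement 1 is false.

Statement 2: This is (¬K → W) ↓ (¬Q ↑ (K → ¬Q)).

¬K = ¬F = T
¬K → W = T → T = T
¬Q = ¬F = T
¬Q = ¬F = T
K → ¬Q = F → T = T
¬Q ↑ (K → ¬Q) = T ↑ T = F
(¬K → W) ↓ (¬Q ↑ (K → ¬Q)) = T ↓ F = F
Thus Statement 2 is false.

Statement 1 False / Statement 2 False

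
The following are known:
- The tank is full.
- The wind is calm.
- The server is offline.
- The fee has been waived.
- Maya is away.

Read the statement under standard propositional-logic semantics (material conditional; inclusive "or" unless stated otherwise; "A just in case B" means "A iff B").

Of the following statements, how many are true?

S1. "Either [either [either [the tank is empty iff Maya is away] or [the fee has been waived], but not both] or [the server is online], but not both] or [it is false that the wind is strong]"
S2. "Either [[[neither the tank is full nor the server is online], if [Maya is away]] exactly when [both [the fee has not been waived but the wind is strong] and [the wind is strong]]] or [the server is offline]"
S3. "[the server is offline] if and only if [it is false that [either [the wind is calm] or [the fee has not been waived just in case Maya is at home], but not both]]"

3

Let W = "the tank is full" (T), V = "Maya is at home" (F), G = "the fee has been waived" (T), K = "the server is online" (F), P = "the wind is strong" (F).

S1: In symbols: (((¬W ↔ ¬V) ⊕ G) ⊕ K) ∨ ¬P

¬W = ¬T = F
¬V = ¬F = T
¬W ↔ ¬V = F ↔ T = F
(¬W ↔ ¬V) ⊕ G = F ⊕ T = T
((¬W ↔ ¬V) ⊕ G) ⊕ K = T ⊕ F = T
¬P = ¬F = T
(((¬W ↔ ¬V) ⊕ G) ⊕ K) ∨ ¬P = T ∨ T = T
Thus S1 is true.

S2: This is ((¬V → (W ↓ K)) ↔ ((¬G ∧ P) ∧ P)) ∨ ¬K.

¬V = ¬F = T
W ↓ K = T ↓ F = F
¬V → (W ↓ K) = T → F = F
¬G = ¬T = F
¬G ∧ P = F ∧ F = F
(¬G ∧ P) ∧ P = F ∧ F = F
(¬V → (W ↓ K)) ↔ ((¬G ∧ P) ∧ P) = F ↔ F = T
¬K = ¬F = T
((¬V → (W ↓ K)) ↔ ((¬G ∧ P) ∧ P)) ∨ ¬K = T ∨ T = T
Thus S2 is true.

S3: In symbols: ¬K ↔ ¬(¬P ⊕ (¬G ↔ V))

¬K = ¬F = T
¬P = ¬F = T
¬G = ¬T = F
¬G ↔ V = F ↔ F = T
¬P ⊕ (¬G ↔ V) = T ⊕ T = F
¬(¬P ⊕ (¬G ↔ V)) = ¬F = T
¬K ↔ ¬(¬P ⊕ (¬G ↔ V)) = T ↔ T = T
So S3 is true.

3 of the 3 statements are true (S1, S2, S3).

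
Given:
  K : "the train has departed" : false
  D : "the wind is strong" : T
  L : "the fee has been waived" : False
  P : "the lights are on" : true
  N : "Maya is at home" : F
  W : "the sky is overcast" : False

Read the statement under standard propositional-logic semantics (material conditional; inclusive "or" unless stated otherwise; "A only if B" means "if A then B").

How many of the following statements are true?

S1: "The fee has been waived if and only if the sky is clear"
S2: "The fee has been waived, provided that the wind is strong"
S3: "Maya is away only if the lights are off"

0

S1: Parsed as L ↔ ¬W

¬W = ¬F = T
L ↔ ¬W = F ↔ T = F
Thus S1 is false.

S2: In symbols: D → L

D → L = T → F = F
Thus S2 is false.

S3: This is ¬N → ¬P.

¬N = ¬F = T
¬P = ¬T = F
¬N → ¬P = T → F = F
So S3 is false.

Count: 0.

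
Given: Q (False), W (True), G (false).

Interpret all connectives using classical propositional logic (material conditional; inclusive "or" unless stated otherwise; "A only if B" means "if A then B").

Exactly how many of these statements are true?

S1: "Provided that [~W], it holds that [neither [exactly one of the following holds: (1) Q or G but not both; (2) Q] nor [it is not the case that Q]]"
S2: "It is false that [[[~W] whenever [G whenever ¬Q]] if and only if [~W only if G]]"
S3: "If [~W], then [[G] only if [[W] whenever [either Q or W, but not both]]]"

S1: In symbols: ¬W → (((Q ⊕ G) ⊕ Q) ↓ ¬Q)

¬W = ¬T = F
Q ⊕ G = F ⊕ F = F
(Q ⊕ G) ⊕ Q = F ⊕ F = F
¬Q = ¬F = T
((Q ⊕ G) ⊕ Q) ↓ ¬Q = F ↓ T = F
¬W → (((Q ⊕ G) ⊕ Q) ↓ ¬Q) = F → F = T
So S1 is true.

S2: Formalization: ¬(((¬Q → G) → ¬W) ↔ (¬W → G))

¬Q = ¬F = T
¬Q → G = T → F = F
¬W = ¬T = F
(¬Q → G) → ¬W = F → F = T
¬W = ¬T = F
¬W → G = F → F = T
((¬Q → G) → ¬W) ↔ (¬W → G) = T ↔ T = T
¬(((¬Q → G) → ¬W) ↔ (¬W → G)) = ¬T = F
Thus S2 is false.

S3: This is ¬W → (G → ((Q ⊕ W) → W)).

¬W = ¬T = F
Q ⊕ W = F ⊕ T = T
(Q ⊕ W) → W = T → T = T
G → ((Q ⊕ W) → W) = F → T = T
¬W → (G → ((Q ⊕ W) → W)) = F → T = T
So S3 is true.

Count: 2.

2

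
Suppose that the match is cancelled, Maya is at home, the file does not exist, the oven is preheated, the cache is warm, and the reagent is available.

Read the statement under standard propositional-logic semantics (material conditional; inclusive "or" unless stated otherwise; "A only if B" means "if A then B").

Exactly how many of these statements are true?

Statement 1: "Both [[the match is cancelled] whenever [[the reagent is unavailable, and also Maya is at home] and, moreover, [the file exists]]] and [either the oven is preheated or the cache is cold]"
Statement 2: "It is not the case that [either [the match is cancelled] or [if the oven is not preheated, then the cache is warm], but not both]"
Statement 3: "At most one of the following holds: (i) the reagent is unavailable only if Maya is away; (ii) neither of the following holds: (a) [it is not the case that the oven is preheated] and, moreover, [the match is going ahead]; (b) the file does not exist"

Let V = "the reagent is available" (True), L = "Maya is at home" (True), M = "the file exists" (False), S = "the match is cancelled" (True), K = "the oven is preheated" (True), N = "the cache is warm" (True).

Statement 1: In symbols: (((not V and L) and M) -> S) and (K or not N)

not V = not True = False
not V and L = False and True = False
(not V and L) and M = False and False = False
((not V and L) and M) -> S = False -> True = True
not N = not True = False
K or not N = True or False = True
(((not V and L) and M) -> S) and (K or not N) = True and True = True
Thus Statement 1 is true.

Statement 2: In symbols: not (S xor (not K -> N))

not K = not True = False
not K -> N = False -> True = True
S xor (not K -> N) = True xor True = False
not (S xor (not K -> N)) = not False = True
Hence Statement 2 is true.

Statement 3: This is (not V -> not L) nand ((not K and not S) nor not M).

not V = not True = False
not L = not True = False
not V -> not L = False -> False = True
not K = not True = False
not S = not True = False
not K and not S = False and False = False
not M = not False = True
(not K and not S) nor not M = False nor True = False
(not V -> not L) nand ((not K and not S) nor not M) = True nand False = True
So Statement 3 is true.

3 of the 3 statements are true (Statement 1, Statement 2, Statement 3).

3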